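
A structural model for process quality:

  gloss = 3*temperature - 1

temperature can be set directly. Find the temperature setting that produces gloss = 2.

temperature = 1

Solve 3*temperature - 1 = 2: temperature = (2 + 1) / 3 = 1.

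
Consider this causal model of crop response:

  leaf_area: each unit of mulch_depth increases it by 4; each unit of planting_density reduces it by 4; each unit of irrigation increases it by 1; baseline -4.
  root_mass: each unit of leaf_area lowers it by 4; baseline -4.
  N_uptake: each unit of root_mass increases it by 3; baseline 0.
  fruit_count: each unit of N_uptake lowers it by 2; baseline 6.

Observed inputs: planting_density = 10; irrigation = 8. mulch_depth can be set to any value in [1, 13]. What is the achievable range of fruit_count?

Substituting into the leaf_area equation gives leaf_area = 4*mulch_depth - 36.
Substituting into the root_mass equation gives root_mass = -16*mulch_depth + 140.
Substituting into the N_uptake equation gives N_uptake = -48*mulch_depth + 420.
Substituting into the fruit_count equation gives fruit_count = 96*mulch_depth - 834.
Linear in mulch_depth, so extremes are at the endpoints: mulch_depth = 1 gives fruit_count = -738; mulch_depth = 13 gives fruit_count = 414.

-738 to 414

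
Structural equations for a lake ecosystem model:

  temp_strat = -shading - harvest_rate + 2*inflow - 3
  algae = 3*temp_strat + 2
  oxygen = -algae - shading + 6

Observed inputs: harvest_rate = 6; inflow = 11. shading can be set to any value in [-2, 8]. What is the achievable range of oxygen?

-39 to -19

Substituting into the temp_strat equation gives temp_strat = -shading + 13.
Substituting into the algae equation gives algae = -3*shading + 41.
oxygen becomes 2*shading - 35.
Linear in shading, so extremes are at the endpoints: shading = -2 gives oxygen = -39; shading = 8 gives oxygen = -19.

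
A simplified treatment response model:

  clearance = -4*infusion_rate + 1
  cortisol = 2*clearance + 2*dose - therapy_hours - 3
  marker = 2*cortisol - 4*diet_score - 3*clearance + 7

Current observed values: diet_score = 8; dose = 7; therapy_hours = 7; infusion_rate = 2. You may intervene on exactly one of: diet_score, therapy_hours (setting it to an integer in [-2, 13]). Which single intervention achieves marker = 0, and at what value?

Intervening on diet_score: with other inputs at their observed values, marker = -4*diet_score + 8. Solving for 0 gives diet_score = 2, within [-2, 13].
Intervening on therapy_hours: marker = -2*therapy_hours - 10. Reaching 0 requires therapy_hours = -5, outside [-2, 13].

set diet_score = 2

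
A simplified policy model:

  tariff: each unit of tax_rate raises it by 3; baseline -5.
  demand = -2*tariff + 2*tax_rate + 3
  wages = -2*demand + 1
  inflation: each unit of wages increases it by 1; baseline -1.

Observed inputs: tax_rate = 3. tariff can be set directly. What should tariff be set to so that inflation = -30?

tariff = -3

Intervening on tariff fixes its value directly, overriding its dependence on tax_rate.
Substituting into the demand equation gives demand = -2*tariff + 9.
Substituting into the wages equation gives wages = 4*tariff - 17.
So inflation = 4*tariff - 18.
Solve 4*tariff - 18 = -30: tariff = (-30 + 18) / 4 = -3.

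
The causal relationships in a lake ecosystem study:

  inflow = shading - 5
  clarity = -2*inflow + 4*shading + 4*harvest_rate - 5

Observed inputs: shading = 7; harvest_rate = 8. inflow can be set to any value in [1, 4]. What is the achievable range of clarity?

Intervening on inflow fixes its value directly, overriding its dependence on shading.
Substituting into the clarity equation gives clarity = -2*inflow + 55.
Linear in inflow, so extremes are at the endpoints: inflow = 1 gives clarity = 53; inflow = 4 gives clarity = 47.

47 to 53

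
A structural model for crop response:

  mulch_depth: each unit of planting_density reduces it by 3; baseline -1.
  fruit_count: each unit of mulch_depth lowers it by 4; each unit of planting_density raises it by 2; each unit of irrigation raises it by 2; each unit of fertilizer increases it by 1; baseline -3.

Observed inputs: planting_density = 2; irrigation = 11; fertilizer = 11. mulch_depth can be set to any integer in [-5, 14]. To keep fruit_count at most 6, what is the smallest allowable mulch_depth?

mulch_depth = 7

Intervening on mulch_depth fixes its value directly, overriding its dependence on planting_density.
Substituting into the fruit_count equation gives fruit_count = -4*mulch_depth + 34.
Require -4*mulch_depth + 34 ≤ 6, so mulch_depth ≥ 7.
The smallest integer in [-5, 14] satisfying this is 7.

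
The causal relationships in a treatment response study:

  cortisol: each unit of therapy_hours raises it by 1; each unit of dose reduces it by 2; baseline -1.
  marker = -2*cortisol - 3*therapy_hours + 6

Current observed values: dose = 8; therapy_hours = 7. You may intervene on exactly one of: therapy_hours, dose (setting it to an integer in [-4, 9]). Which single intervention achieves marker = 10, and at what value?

set therapy_hours = 6

Intervening on therapy_hours: with other inputs at their observed values, marker = -5*therapy_hours + 40. Solving for 10 gives therapy_hours = 6, within [-4, 9].
Intervening on dose: marker = 4*dose - 27. Reaching 10 requires dose = 37/4, not an integer.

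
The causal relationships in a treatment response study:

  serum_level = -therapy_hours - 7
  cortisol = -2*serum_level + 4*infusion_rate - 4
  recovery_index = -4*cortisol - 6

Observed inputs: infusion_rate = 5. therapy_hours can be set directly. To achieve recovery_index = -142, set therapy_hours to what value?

therapy_hours = 2

Substituting into the cortisol equation gives cortisol = 2*therapy_hours + 30.
So recovery_index = -8*therapy_hours - 126.
Solve -8*therapy_hours - 126 = -142: therapy_hours = (-142 + 126) / -8 = 2.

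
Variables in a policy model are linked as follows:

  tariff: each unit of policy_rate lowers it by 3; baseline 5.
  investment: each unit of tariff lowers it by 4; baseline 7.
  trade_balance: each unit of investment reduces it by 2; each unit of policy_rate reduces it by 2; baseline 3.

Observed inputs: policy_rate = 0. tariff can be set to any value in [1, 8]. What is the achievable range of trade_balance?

Intervening on tariff fixes its value directly, overriding its dependence on policy_rate.
Substituting into the trade_balance equation gives trade_balance = 8*tariff - 11.
Linear in tariff, so extremes are at the endpoints: tariff = 1 gives trade_balance = -3; tariff = 8 gives trade_balance = 53.

-3 to 53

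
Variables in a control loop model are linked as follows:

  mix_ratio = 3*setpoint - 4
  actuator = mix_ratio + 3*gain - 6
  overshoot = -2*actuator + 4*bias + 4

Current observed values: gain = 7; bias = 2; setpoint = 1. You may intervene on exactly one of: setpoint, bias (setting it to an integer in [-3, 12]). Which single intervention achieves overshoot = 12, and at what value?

set bias = 9

Intervening on setpoint: overshoot = -6*setpoint - 10. Reaching 12 requires setpoint = -11/3, not an integer.
Intervening on bias: with other inputs at their observed values, overshoot = 4*bias - 24. Solving for 12 gives bias = 9, within [-3, 12].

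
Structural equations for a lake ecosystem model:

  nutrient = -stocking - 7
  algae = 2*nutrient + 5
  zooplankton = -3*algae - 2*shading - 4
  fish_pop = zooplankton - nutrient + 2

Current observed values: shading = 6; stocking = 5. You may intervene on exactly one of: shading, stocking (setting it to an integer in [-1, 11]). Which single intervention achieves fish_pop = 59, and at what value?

set shading = 4

Intervening on shading: with other inputs at their observed values, fish_pop = -2*shading + 67. Solving for 59 gives shading = 4, within [-1, 11].
Intervening on stocking: fish_pop = 7*stocking + 20. Reaching 59 requires stocking = 39/7, not an integer.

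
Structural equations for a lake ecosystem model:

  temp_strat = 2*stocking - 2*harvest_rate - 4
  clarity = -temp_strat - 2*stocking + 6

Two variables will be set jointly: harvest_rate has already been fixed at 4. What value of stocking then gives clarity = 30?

stocking = -3

With harvest_rate held at 4:
Substituting into the temp_strat equation gives temp_strat = 2*stocking - 12.
Substituting into the clarity equation gives clarity = -4*stocking + 18.
Solve -4*stocking + 18 = 30: stocking = (30 - 18) / -4 = -3.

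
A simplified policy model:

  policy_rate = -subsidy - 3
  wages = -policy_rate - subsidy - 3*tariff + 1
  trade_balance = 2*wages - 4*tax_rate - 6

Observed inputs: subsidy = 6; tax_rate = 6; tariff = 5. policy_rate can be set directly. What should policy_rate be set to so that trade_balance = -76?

Intervening on policy_rate fixes its value directly, overriding its dependence on subsidy.
Substituting into the wages equation gives wages = -policy_rate - 20.
trade_balance becomes -2*policy_rate - 70.
Solve -2*policy_rate - 70 = -76: policy_rate = (-76 + 70) / -2 = 3.

policy_rate = 3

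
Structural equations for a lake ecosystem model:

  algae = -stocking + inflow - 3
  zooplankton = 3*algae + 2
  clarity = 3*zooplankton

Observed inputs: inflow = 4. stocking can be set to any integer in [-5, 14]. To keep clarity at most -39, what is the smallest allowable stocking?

Substituting into the algae equation gives algae = -stocking + 1.
So zooplankton = -3*stocking + 5.
This gives clarity = -9*stocking + 15.
Require -9*stocking + 15 ≤ -39, so stocking ≥ 6.
The smallest integer in [-5, 14] satisfying this is 6.

stocking = 6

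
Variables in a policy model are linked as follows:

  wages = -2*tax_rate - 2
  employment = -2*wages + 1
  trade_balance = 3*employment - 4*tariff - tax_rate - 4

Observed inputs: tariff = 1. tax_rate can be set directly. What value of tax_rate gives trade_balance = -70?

tax_rate = -7

Substituting into the employment equation gives employment = 4*tax_rate + 5.
Substituting into the trade_balance equation gives trade_balance = 11*tax_rate + 7.
Solve 11*tax_rate + 7 = -70: tax_rate = (-70 - 7) / 11 = -7.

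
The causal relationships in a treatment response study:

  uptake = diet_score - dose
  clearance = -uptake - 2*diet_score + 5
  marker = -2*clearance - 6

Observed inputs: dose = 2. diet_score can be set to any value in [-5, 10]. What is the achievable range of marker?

Substituting into the uptake equation gives uptake = diet_score - 2.
Substituting into the clearance equation gives clearance = -3*diet_score + 7.
Substituting into the marker equation gives marker = 6*diet_score - 20.
Linear in diet_score, so extremes are at the endpoints: diet_score = -5 gives marker = -50; diet_score = 10 gives marker = 40.

-50 to 40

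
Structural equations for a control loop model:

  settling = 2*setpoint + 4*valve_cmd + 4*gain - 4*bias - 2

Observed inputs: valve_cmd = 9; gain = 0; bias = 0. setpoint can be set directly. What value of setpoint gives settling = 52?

setpoint = 9

Substituting into the settling equation gives settling = 2*setpoint + 34.
Solve 2*setpoint + 34 = 52: setpoint = (52 - 34) / 2 = 9.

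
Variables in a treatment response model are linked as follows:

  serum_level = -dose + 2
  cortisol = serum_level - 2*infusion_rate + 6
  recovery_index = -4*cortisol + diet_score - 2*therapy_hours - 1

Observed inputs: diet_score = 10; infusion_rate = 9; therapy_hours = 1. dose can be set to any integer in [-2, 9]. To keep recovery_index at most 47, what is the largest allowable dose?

dose = 0

Substituting into the cortisol equation gives cortisol = -dose - 10.
Substituting into the recovery_index equation gives recovery_index = 4*dose + 47.
Require 4*dose + 47 ≤ 47, so dose ≤ 0.
The largest integer in [-2, 9] satisfying this is 0.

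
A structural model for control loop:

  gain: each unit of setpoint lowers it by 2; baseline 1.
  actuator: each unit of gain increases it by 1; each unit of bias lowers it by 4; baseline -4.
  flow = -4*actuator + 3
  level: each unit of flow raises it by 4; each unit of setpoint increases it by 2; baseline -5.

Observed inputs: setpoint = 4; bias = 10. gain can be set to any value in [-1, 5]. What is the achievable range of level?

Intervening on gain fixes its value directly, overriding its dependence on setpoint.
Substituting into the actuator equation gives actuator = gain - 44.
Substituting into the flow equation gives flow = -4*gain + 179.
This gives level = -16*gain + 719.
Linear in gain, so extremes are at the endpoints: gain = -1 gives level = 735; gain = 5 gives level = 639.

639 to 735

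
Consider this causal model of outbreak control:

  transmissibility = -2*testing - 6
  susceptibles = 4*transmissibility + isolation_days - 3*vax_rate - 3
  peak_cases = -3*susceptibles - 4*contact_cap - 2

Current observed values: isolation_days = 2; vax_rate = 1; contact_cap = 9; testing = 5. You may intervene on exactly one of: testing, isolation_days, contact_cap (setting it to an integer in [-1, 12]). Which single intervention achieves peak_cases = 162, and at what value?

Intervening on testing: peak_cases = 24*testing + 46. Reaching 162 requires testing = 29/6, not an integer.
Intervening on isolation_days: peak_cases = -3*isolation_days + 172. Reaching 162 requires isolation_days = 10/3, not an integer.
Intervening on contact_cap: with other inputs at their observed values, peak_cases = -4*contact_cap + 202. Solving for 162 gives contact_cap = 10, within [-1, 12].

set contact_cap = 10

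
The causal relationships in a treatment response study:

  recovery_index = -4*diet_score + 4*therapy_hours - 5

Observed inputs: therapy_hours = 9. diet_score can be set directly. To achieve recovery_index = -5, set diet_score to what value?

diet_score = 9

Substituting into the recovery_index equation gives recovery_index = -4*diet_score + 31.
Solve -4*diet_score + 31 = -5: diet_score = (-5 - 31) / -4 = 9.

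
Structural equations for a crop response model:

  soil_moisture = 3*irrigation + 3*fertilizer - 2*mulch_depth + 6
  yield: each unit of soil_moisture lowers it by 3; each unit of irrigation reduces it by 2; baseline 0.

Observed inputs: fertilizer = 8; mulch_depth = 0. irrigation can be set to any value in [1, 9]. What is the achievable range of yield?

-189 to -101

Substituting into the soil_moisture equation gives soil_moisture = 3*irrigation + 30.
Substituting into the yield equation gives yield = -11*irrigation - 90.
Linear in irrigation, so extremes are at the endpoints: irrigation = 1 gives yield = -101; irrigation = 9 gives yield = -189.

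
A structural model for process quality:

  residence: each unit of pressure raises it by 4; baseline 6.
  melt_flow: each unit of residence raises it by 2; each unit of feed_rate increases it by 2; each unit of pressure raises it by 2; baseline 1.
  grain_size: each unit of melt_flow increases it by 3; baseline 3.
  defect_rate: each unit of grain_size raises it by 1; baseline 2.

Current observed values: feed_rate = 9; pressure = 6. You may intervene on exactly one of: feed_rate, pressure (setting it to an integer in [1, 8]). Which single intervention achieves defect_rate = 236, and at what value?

set feed_rate = 2

Intervening on feed_rate: with other inputs at their observed values, defect_rate = 6*feed_rate + 224. Solving for 236 gives feed_rate = 2, within [1, 8].
Intervening on pressure: defect_rate = 30*pressure + 98. Reaching 236 requires pressure = 23/5, not an integer.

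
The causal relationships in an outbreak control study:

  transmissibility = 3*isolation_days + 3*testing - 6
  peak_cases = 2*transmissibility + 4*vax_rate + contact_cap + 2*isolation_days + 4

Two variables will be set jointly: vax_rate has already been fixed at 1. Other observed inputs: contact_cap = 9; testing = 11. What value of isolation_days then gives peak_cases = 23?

With vax_rate held at 1:
Substituting into the transmissibility equation gives transmissibility = 3*isolation_days + 27.
This gives peak_cases = 8*isolation_days + 71.
Solve 8*isolation_days + 71 = 23: isolation_days = (23 - 71) / 8 = -6.

isolation_days = -6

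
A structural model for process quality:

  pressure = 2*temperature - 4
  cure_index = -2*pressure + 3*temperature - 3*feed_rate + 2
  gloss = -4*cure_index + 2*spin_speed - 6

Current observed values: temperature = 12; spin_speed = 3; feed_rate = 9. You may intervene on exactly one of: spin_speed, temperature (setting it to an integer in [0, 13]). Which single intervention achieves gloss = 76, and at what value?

Intervening on spin_speed: gloss = 2*spin_speed + 110. Reaching 76 requires spin_speed = -17, outside [0, 13].
Intervening on temperature: with other inputs at their observed values, gloss = 4*temperature + 68. Solving for 76 gives temperature = 2, within [0, 13].

set temperature = 2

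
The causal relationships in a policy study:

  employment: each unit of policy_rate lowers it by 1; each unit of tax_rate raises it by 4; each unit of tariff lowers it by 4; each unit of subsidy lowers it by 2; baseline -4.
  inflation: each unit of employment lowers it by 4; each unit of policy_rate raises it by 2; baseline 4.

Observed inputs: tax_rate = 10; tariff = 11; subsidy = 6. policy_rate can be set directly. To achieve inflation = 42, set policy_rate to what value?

Substituting into the employment equation gives employment = -policy_rate - 20.
So inflation = 6*policy_rate + 84.
Solve 6*policy_rate + 84 = 42: policy_rate = (42 - 84) / 6 = -7.

policy_rate = -7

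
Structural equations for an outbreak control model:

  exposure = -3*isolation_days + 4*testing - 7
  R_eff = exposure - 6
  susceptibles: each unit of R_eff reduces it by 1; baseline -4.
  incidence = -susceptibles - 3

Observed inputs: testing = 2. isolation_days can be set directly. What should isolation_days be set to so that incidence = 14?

Substituting into the exposure equation gives exposure = -3*isolation_days + 1.
Substituting into the R_eff equation gives R_eff = -3*isolation_days - 5.
Substituting into the susceptibles equation gives susceptibles = 3*isolation_days + 1.
Substituting into the incidence equation gives incidence = -3*isolation_days - 4.
Solve -3*isolation_days - 4 = 14: isolation_days = (14 + 4) / -3 = -6.

isolation_days = -6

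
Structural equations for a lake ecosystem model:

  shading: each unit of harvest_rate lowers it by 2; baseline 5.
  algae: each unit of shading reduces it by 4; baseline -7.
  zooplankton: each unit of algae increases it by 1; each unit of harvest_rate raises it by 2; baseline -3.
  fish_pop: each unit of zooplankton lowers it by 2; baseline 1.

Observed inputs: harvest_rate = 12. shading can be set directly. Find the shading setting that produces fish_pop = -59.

shading = -4

Intervening on shading fixes its value directly, overriding its dependence on harvest_rate.
Substituting into the zooplankton equation gives zooplankton = -4*shading + 14.
Substituting into the fish_pop equation gives fish_pop = 8*shading - 27.
Solve 8*shading - 27 = -59: shading = (-59 + 27) / 8 = -4.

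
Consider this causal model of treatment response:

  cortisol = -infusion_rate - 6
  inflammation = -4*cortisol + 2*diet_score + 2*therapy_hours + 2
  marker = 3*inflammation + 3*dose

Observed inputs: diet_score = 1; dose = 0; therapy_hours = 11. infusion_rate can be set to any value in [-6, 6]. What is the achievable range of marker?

Substituting into the inflammation equation gives inflammation = 4*infusion_rate + 50.
Substituting into the marker equation gives marker = 12*infusion_rate + 150.
Linear in infusion_rate, so extremes are at the endpoints: infusion_rate = -6 gives marker = 78; infusion_rate = 6 gives marker = 222.

78 to 222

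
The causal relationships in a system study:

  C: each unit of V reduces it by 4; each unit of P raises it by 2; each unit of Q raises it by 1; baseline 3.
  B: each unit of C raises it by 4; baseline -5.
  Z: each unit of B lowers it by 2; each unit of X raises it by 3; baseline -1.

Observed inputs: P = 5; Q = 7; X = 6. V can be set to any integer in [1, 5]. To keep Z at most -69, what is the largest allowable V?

V = 2

Substituting into the C equation gives C = -4*V + 20.
Substituting into the B equation gives B = -16*V + 75.
Substituting into the Z equation gives Z = 32*V - 133.
Require 32*V - 133 ≤ -69, so V ≤ 2.
The largest integer in [1, 5] satisfying this is 2.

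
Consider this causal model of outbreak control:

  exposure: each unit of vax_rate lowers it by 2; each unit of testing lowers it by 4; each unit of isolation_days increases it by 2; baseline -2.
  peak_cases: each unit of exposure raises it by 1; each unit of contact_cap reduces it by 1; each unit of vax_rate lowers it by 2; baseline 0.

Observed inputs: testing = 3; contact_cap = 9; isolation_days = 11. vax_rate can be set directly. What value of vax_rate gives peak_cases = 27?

vax_rate = -7

Substituting into the exposure equation gives exposure = -2*vax_rate + 8.
So peak_cases = -4*vax_rate - 1.
Solve -4*vax_rate - 1 = 27: vax_rate = (27 + 1) / -4 = -7.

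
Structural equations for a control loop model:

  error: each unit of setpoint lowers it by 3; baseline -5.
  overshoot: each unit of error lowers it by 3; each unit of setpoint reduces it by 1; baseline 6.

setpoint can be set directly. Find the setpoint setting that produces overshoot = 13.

Substituting into the overshoot equation gives overshoot = 8*setpoint + 21.
Solve 8*setpoint + 21 = 13: setpoint = (13 - 21) / 8 = -1.

setpoint = -1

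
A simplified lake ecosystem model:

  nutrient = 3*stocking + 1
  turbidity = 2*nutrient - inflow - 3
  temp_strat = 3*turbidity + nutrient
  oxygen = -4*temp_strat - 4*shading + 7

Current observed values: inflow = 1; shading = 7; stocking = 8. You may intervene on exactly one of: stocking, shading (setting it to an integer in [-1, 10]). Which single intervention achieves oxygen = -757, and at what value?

Intervening on stocking: with other inputs at their observed values, oxygen = -84*stocking - 1. Solving for -757 gives stocking = 9, within [-1, 10].
Intervening on shading: oxygen = -4*shading - 645. Reaching -757 requires shading = 28, outside [-1, 10].

set stocking = 9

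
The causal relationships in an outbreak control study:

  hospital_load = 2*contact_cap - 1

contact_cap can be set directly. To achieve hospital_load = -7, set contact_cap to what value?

Solve 2*contact_cap - 1 = -7: contact_cap = (-7 + 1) / 2 = -3.

contact_cap = -3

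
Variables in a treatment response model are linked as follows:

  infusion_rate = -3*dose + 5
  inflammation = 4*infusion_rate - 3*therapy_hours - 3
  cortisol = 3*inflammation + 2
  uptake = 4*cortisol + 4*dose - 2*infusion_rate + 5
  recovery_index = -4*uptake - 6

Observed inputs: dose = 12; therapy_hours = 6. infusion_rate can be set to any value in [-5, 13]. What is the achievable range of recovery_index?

-1634 to 1678

Intervening on infusion_rate fixes its value directly, overriding its dependence on dose.
Substituting into the inflammation equation gives inflammation = 4*infusion_rate - 21.
cortisol becomes 12*infusion_rate - 61.
Substituting into the uptake equation gives uptake = 46*infusion_rate - 191.
Substituting into the recovery_index equation gives recovery_index = -184*infusion_rate + 758.
Linear in infusion_rate, so extremes are at the endpoints: infusion_rate = -5 gives recovery_index = 1678; infusion_rate = 13 gives recovery_index = -1634.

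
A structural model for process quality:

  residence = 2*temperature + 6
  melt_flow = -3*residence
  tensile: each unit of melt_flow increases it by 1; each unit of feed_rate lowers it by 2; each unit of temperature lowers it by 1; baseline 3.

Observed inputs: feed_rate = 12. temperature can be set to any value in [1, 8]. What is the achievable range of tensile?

Substituting into the melt_flow equation gives melt_flow = -6*temperature - 18.
Substituting into the tensile equation gives tensile = -7*temperature - 39.
Linear in temperature, so extremes are at the endpoints: temperature = 1 gives tensile = -46; temperature = 8 gives tensile = -95.

-95 to -46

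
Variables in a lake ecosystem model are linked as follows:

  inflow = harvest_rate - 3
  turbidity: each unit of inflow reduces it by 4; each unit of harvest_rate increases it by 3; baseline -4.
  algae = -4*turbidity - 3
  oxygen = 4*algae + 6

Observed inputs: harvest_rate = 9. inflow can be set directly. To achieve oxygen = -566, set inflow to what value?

Intervening on inflow fixes its value directly, overriding its dependence on harvest_rate.
Substituting into the turbidity equation gives turbidity = -4*inflow + 23.
So algae = 16*inflow - 95.
So oxygen = 64*inflow - 374.
Solve 64*inflow - 374 = -566: inflow = (-566 + 374) / 64 = -3.

inflow = -3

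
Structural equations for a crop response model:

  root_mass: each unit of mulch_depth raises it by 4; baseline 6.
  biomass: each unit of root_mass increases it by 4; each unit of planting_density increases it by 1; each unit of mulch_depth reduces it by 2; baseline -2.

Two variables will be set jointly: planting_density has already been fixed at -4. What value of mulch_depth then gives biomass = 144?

With planting_density held at -4:
Substituting into the biomass equation gives biomass = 14*mulch_depth + 18.
Solve 14*mulch_depth + 18 = 144: mulch_depth = (144 - 18) / 14 = 9.

mulch_depth = 9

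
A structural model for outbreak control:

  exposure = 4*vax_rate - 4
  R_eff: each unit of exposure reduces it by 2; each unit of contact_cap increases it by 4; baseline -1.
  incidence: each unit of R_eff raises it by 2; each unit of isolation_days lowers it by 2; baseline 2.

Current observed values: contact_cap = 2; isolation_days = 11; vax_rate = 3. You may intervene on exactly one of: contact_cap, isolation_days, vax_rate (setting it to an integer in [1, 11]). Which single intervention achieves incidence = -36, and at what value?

set isolation_days = 10

Intervening on contact_cap: incidence = 8*contact_cap - 54. Reaching -36 requires contact_cap = 9/4, not an integer.
Intervening on isolation_days: with other inputs at their observed values, incidence = -2*isolation_days - 16. Solving for -36 gives isolation_days = 10, within [1, 11].
Intervening on vax_rate: incidence = -16*vax_rate + 10. Reaching -36 requires vax_rate = 23/8, not an integer.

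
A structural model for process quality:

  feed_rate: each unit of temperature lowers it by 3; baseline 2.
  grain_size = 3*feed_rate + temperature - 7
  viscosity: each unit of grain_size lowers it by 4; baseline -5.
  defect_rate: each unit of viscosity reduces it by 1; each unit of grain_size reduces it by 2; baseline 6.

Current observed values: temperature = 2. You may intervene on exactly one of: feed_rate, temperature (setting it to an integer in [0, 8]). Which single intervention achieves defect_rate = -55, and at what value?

Intervening on feed_rate: defect_rate = 6*feed_rate + 1. Reaching -55 requires feed_rate = -28/3, not an integer.
Intervening on temperature: with other inputs at their observed values, defect_rate = -16*temperature + 9. Solving for -55 gives temperature = 4, within [0, 8].

set temperature = 4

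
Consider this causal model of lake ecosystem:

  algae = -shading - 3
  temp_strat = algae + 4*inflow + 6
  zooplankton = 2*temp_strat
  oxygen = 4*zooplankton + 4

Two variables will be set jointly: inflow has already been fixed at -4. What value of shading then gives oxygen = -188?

With inflow held at -4:
Substituting into the temp_strat equation gives temp_strat = -shading - 13.
So zooplankton = -2*shading - 26.
Substituting into the oxygen equation gives oxygen = -8*shading - 100.
Solve -8*shading - 100 = -188: shading = (-188 + 100) / -8 = 11.

shading = 11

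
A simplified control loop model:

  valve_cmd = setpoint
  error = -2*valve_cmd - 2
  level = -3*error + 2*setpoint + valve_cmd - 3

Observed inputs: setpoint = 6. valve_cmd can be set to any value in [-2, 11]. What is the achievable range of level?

Intervening on valve_cmd fixes its value directly, overriding its dependence on setpoint.
Substituting into the level equation gives level = 7*valve_cmd + 15.
Linear in valve_cmd, so extremes are at the endpoints: valve_cmd = -2 gives level = 1; valve_cmd = 11 gives level = 92.

1 to 92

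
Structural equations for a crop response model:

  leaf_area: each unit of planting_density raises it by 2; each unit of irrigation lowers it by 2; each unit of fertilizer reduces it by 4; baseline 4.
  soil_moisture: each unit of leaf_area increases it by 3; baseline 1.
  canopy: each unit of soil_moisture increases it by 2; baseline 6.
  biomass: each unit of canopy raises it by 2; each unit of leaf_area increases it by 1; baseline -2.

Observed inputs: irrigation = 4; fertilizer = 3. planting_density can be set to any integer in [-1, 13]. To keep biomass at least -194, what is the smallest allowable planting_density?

Substituting into the leaf_area equation gives leaf_area = 2*planting_density - 16.
This gives soil_moisture = 6*planting_density - 47.
Substituting into the canopy equation gives canopy = 12*planting_density - 88.
biomass becomes 26*planting_density - 194.
Require 26*planting_density - 194 ≥ -194, so planting_density ≥ 0.
The smallest integer in [-1, 13] satisfying this is 0.

planting_density = 0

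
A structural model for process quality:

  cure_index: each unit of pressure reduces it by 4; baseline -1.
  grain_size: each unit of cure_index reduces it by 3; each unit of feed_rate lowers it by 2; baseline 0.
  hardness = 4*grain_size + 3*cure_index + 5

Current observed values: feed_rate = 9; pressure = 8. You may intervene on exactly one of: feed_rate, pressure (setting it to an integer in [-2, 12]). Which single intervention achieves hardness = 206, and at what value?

set feed_rate = 12

Intervening on feed_rate: with other inputs at their observed values, hardness = -8*feed_rate + 302. Solving for 206 gives feed_rate = 12, within [-2, 12].
Intervening on pressure: hardness = 36*pressure - 58. Reaching 206 requires pressure = 22/3, not an integer.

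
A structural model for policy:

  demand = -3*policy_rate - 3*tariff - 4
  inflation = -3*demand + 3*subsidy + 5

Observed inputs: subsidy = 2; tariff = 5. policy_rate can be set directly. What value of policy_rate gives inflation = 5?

policy_rate = -7

Substituting into the demand equation gives demand = -3*policy_rate - 19.
inflation becomes 9*policy_rate + 68.
Solve 9*policy_rate + 68 = 5: policy_rate = (5 - 68) / 9 = -7.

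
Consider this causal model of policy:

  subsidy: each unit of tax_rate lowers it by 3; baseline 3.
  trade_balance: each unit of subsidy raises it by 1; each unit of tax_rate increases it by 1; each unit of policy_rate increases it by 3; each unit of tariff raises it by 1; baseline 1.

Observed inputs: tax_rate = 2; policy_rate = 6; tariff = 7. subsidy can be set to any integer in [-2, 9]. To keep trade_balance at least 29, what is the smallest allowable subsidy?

Intervening on subsidy fixes its value directly, overriding its dependence on tax_rate.
Substituting into the trade_balance equation gives trade_balance = subsidy + 28.
Require subsidy + 28 ≥ 29, so subsidy ≥ 1.
The smallest integer in [-2, 9] satisfying this is 1.

subsidy = 1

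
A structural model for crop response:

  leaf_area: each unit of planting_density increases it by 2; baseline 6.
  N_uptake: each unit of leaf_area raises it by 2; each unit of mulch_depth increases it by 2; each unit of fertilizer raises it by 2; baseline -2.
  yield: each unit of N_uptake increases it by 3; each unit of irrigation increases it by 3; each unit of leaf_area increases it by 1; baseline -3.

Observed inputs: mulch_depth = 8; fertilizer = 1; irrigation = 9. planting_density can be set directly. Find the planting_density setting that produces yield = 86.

Substituting into the N_uptake equation gives N_uptake = 4*planting_density + 28.
Substituting into the yield equation gives yield = 14*planting_density + 114.
Solve 14*planting_density + 114 = 86: planting_density = (86 - 114) / 14 = -2.

planting_density = -2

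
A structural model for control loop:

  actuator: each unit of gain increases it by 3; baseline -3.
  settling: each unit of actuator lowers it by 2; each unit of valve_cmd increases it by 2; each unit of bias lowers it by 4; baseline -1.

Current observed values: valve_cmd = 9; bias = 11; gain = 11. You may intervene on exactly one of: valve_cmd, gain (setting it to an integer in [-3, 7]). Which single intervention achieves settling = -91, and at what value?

Intervening on valve_cmd: with other inputs at their observed values, settling = 2*valve_cmd - 105. Solving for -91 gives valve_cmd = 7, within [-3, 7].
Intervening on gain: settling = -6*gain - 21. Reaching -91 requires gain = 35/3, not an integer.

set valve_cmd = 7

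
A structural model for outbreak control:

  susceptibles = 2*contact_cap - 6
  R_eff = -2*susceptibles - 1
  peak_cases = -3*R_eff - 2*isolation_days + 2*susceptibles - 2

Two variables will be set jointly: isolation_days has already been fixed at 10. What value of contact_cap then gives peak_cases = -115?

With isolation_days held at 10:
Substituting into the R_eff equation gives R_eff = -4*contact_cap + 11.
peak_cases becomes 16*contact_cap - 67.
Solve 16*contact_cap - 67 = -115: contact_cap = (-115 + 67) / 16 = -3.

contact_cap = -3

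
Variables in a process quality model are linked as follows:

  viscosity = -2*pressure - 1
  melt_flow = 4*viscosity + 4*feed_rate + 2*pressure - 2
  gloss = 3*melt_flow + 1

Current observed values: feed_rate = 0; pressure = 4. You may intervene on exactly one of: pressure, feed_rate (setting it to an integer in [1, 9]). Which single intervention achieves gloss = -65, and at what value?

Intervening on pressure: gloss = -18*pressure - 17. Reaching -65 requires pressure = 8/3, not an integer.
Intervening on feed_rate: with other inputs at their observed values, gloss = 12*feed_rate - 89. Solving for -65 gives feed_rate = 2, within [1, 9].

set feed_rate = 2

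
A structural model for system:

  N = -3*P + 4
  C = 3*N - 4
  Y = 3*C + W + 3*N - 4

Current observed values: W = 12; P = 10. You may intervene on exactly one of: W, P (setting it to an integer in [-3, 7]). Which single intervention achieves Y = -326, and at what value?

Intervening on W: with other inputs at their observed values, Y = W - 328. Solving for -326 gives W = 2, within [-3, 7].
Intervening on P: Y = -36*P + 44. Reaching -326 requires P = 185/18, not an integer.

set W = 2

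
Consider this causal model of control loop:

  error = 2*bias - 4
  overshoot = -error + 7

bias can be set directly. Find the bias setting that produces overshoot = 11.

bias = 0

Substituting into the overshoot equation gives overshoot = -2*bias + 11.
Solve -2*bias + 11 = 11: bias = (11 - 11) / -2 = 0.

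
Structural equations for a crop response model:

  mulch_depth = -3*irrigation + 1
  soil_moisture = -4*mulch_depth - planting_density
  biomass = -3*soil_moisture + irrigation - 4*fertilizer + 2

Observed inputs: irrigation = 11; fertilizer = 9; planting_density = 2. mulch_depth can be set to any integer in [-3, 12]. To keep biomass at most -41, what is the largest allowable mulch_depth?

Intervening on mulch_depth fixes its value directly, overriding its dependence on irrigation.
Substituting into the soil_moisture equation gives soil_moisture = -4*mulch_depth - 2.
Substituting into the biomass equation gives biomass = 12*mulch_depth - 17.
Require 12*mulch_depth - 17 ≤ -41, so mulch_depth ≤ -2.
The largest integer in [-3, 12] satisfying this is -2.

mulch_depth = -2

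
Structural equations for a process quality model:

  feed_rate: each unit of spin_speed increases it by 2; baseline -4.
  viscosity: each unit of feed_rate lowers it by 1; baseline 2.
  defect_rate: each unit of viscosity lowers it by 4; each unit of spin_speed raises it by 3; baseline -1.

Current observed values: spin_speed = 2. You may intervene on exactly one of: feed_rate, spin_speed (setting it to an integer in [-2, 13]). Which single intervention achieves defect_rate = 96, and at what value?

Intervening on feed_rate: defect_rate = 4*feed_rate - 3. Reaching 96 requires feed_rate = 99/4, not an integer.
Intervening on spin_speed: with other inputs at their observed values, defect_rate = 11*spin_speed - 25. Solving for 96 gives spin_speed = 11, within [-2, 13].

set spin_speed = 11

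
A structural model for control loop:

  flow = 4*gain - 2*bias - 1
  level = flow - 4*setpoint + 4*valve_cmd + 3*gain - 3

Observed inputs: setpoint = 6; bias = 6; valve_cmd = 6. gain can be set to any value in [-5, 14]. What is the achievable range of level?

Substituting into the flow equation gives flow = 4*gain - 13.
So level = 7*gain - 16.
Linear in gain, so extremes are at the endpoints: gain = -5 gives level = -51; gain = 14 gives level = 82.

-51 to 82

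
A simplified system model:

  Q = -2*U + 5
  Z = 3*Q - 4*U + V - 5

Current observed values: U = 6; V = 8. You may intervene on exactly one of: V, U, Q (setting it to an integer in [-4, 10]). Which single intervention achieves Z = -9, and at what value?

set Q = 4

Intervening on V: Z = V - 50. Reaching -9 requires V = 41, outside [-4, 10].
Intervening on U: Z = -10*U + 18. Reaching -9 requires U = 27/10, not an integer.
Intervening on Q: with other inputs at their observed values, Z = 3*Q - 21. Solving for -9 gives Q = 4, within [-4, 10].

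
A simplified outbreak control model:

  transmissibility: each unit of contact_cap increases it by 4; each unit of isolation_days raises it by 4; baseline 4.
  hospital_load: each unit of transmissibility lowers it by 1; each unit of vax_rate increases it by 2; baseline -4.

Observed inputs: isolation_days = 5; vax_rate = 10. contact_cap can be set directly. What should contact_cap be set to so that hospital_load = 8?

Substituting into the transmissibility equation gives transmissibility = 4*contact_cap + 24.
hospital_load becomes -4*contact_cap - 8.
Solve -4*contact_cap - 8 = 8: contact_cap = (8 + 8) / -4 = -4.

contact_cap = -4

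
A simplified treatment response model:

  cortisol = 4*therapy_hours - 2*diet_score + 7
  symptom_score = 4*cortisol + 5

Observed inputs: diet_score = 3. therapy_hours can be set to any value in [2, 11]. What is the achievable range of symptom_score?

41 to 185

Substituting into the cortisol equation gives cortisol = 4*therapy_hours + 1.
symptom_score becomes 16*therapy_hours + 9.
Linear in therapy_hours, so extremes are at the endpoints: therapy_hours = 2 gives symptom_score = 41; therapy_hours = 11 gives symptom_score = 185.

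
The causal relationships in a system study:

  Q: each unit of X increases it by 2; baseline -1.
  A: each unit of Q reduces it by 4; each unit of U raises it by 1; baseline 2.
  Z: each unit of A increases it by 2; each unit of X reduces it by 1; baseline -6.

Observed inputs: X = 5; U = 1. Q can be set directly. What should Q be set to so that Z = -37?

Q = 4

Intervening on Q fixes its value directly, overriding its dependence on X.
Substituting into the A equation gives A = -4*Q + 3.
This gives Z = -8*Q - 5.
Solve -8*Q - 5 = -37: Q = (-37 + 5) / -8 = 4.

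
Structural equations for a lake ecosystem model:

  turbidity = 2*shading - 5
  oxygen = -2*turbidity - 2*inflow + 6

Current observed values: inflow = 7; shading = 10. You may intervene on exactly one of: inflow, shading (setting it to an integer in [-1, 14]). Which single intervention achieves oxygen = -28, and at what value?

Intervening on inflow: with other inputs at their observed values, oxygen = -2*inflow - 24. Solving for -28 gives inflow = 2, within [-1, 14].
Intervening on shading: oxygen = -4*shading + 2. Reaching -28 requires shading = 15/2, not an integer.

set inflow = 2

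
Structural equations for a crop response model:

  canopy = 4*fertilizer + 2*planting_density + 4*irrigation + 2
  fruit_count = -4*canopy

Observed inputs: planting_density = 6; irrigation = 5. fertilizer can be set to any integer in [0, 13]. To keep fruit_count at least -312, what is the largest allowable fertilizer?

fertilizer = 11

Substituting into the canopy equation gives canopy = 4*fertilizer + 34.
Substituting into the fruit_count equation gives fruit_count = -16*fertilizer - 136.
Require -16*fertilizer - 136 ≥ -312, so fertilizer ≤ 11.
The largest integer in [0, 13] satisfying this is 11.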